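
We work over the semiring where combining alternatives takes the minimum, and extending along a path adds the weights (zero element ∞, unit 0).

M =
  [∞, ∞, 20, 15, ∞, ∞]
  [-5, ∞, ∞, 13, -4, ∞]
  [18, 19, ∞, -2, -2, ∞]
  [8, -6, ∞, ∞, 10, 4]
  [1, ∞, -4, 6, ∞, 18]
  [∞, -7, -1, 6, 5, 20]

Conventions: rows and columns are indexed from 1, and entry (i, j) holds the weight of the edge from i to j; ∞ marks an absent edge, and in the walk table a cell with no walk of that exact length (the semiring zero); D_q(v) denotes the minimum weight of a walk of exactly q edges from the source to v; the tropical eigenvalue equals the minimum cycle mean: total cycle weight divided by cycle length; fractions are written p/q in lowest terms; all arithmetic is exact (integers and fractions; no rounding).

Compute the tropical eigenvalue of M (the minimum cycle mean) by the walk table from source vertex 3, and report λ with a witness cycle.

q=0: [∞, ∞, 0, ∞, ∞, ∞]
q=1: [18, 19, ∞, -2, -2, ∞]
q=2: [-1, -8, -6, 4, 8, 2]
q=3: [-13, -5, 1, -8, -12, 8]
q=4: [-11, -14, -16, -6, -9, -4]
q=5: [-19, -12, -13, -18, -18, -2]
q=6: [-17, -24, -22, -15, -16, -14]
Optimal cycle mean attained by: cycle 2->5->3->4->2, total (-4) + (-4) + (-2) + (-6), length 4.
Answer: λ = -4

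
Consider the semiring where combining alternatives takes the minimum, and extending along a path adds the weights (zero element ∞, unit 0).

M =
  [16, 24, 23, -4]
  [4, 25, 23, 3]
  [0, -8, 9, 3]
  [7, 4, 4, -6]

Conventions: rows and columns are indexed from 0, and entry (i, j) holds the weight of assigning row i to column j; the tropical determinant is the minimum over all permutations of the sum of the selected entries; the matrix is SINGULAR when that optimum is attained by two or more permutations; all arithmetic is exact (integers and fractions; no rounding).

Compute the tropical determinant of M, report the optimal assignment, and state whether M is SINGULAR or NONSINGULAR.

σ = (0, 1, 2, 3): 16 + 25 + 9 + (-6) = 44
σ = (0, 1, 3, 2): 16 + 25 + 3 + 4 = 48
σ = (0, 2, 1, 3): 16 + 23 + (-8) + (-6) = 25
σ = (0, 2, 3, 1): 16 + 23 + 3 + 4 = 46
σ = (0, 3, 1, 2): 16 + 3 + (-8) + 4 = 15
σ = (0, 3, 2, 1): 16 + 3 + 9 + 4 = 32
σ = (1, 0, 2, 3): 24 + 4 + 9 + (-6) = 31
σ = (1, 0, 3, 2): 24 + 4 + 3 + 4 = 35
σ = (1, 2, 0, 3): 24 + 23 + 0 + (-6) = 41
σ = (1, 2, 3, 0): 24 + 23 + 3 + 7 = 57
σ = (1, 3, 0, 2): 24 + 3 + 0 + 4 = 31
σ = (1, 3, 2, 0): 24 + 3 + 9 + 7 = 43
σ = (2, 0, 1, 3): 23 + 4 + (-8) + (-6) = 13
σ = (2, 0, 3, 1): 23 + 4 + 3 + 4 = 34
σ = (2, 1, 0, 3): 23 + 25 + 0 + (-6) = 42
σ = (2, 1, 3, 0): 23 + 25 + 3 + 7 = 58
σ = (2, 3, 0, 1): 23 + 3 + 0 + 4 = 30
σ = (2, 3, 1, 0): 23 + 3 + (-8) + 7 = 25
σ = (3, 0, 1, 2): (-4) + 4 + (-8) + 4 = -4
σ = (3, 0, 2, 1): (-4) + 4 + 9 + 4 = 13
σ = (3, 1, 0, 2): (-4) + 25 + 0 + 4 = 25
σ = (3, 1, 2, 0): (-4) + 25 + 9 + 7 = 37
σ = (3, 2, 0, 1): (-4) + 23 + 0 + 4 = 23
σ = (3, 2, 1, 0): (-4) + 23 + (-8) + 7 = 18
Optimal value attained by: σ = (3, 0, 1, 2).
Answer: det⊕(M) = -4; verdict: NONSINGULAR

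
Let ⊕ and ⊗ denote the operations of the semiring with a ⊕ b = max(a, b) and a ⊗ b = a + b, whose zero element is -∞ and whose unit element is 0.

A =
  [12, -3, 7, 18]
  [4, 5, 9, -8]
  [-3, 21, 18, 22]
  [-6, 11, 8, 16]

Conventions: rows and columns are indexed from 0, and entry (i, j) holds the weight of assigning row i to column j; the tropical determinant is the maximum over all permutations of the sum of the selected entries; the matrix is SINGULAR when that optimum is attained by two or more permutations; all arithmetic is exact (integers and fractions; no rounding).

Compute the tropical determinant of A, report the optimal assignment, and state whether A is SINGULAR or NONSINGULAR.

σ = (0, 1, 2, 3): 12 + 5 + 18 + 16 = 51
σ = (0, 1, 3, 2): 12 + 5 + 22 + 8 = 47
σ = (0, 2, 1, 3): 12 + 9 + 21 + 16 = 58
σ = (0, 2, 3, 1): 12 + 9 + 22 + 11 = 54
σ = (0, 3, 1, 2): 12 + (-8) + 21 + 8 = 33
σ = (0, 3, 2, 1): 12 + (-8) + 18 + 11 = 33
σ = (1, 0, 2, 3): (-3) + 4 + 18 + 16 = 35
σ = (1, 0, 3, 2): (-3) + 4 + 22 + 8 = 31
σ = (1, 2, 0, 3): (-3) + 9 + (-3) + 16 = 19
σ = (1, 2, 3, 0): (-3) + 9 + 22 + (-6) = 22
σ = (1, 3, 0, 2): (-3) + (-8) + (-3) + 8 = -6
σ = (1, 3, 2, 0): (-3) + (-8) + 18 + (-6) = 1
σ = (2, 0, 1, 3): 7 + 4 + 21 + 16 = 48
σ = (2, 0, 3, 1): 7 + 4 + 22 + 11 = 44
σ = (2, 1, 0, 3): 7 + 5 + (-3) + 16 = 25
σ = (2, 1, 3, 0): 7 + 5 + 22 + (-6) = 28
σ = (2, 3, 0, 1): 7 + (-8) + (-3) + 11 = 7
σ = (2, 3, 1, 0): 7 + (-8) + 21 + (-6) = 14
σ = (3, 0, 1, 2): 18 + 4 + 21 + 8 = 51
σ = (3, 0, 2, 1): 18 + 4 + 18 + 11 = 51
σ = (3, 1, 0, 2): 18 + 5 + (-3) + 8 = 28
σ = (3, 1, 2, 0): 18 + 5 + 18 + (-6) = 35
σ = (3, 2, 0, 1): 18 + 9 + (-3) + 11 = 35
σ = (3, 2, 1, 0): 18 + 9 + 21 + (-6) = 42
Optimal value attained by: σ = (0, 2, 1, 3).
Answer: det⊕(A) = 58; verdict: NONSINGULAR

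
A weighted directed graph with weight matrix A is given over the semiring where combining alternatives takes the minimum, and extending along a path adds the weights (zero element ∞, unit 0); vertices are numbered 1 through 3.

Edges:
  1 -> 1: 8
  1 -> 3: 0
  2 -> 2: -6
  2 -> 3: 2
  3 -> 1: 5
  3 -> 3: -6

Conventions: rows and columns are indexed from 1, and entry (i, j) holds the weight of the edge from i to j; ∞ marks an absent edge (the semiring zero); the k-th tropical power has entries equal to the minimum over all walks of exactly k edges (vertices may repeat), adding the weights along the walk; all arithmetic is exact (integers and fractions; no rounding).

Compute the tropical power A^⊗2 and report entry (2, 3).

A^⊗2:
  [5, ∞, -6]
  [7, -12, -4]
  [-1, ∞, -12]
Key observation: the optimum is the walk 2->2->3, with weight (-6) + 2 = -4.
Optimal value attained by: walk 2->2->3.
Answer: (A^⊗2)[2][3] = -4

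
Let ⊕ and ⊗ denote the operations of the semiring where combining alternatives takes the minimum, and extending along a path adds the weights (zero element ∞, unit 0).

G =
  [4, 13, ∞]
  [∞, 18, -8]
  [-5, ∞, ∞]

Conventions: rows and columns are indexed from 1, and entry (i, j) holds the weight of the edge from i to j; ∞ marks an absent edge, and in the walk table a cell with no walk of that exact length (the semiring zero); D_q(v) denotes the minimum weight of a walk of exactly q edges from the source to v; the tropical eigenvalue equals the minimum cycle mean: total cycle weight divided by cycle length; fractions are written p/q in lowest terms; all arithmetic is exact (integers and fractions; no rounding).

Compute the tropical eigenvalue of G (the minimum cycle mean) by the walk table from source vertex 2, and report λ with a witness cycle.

q=0: [∞, 0, ∞]
q=1: [∞, 18, -8]
q=2: [-13, 36, 10]
q=3: [-9, 0, 28]
Optimal cycle mean attained by: cycle 1->2->3->1, total 13 + (-8) + (-5), length 3.
Answer: λ = 0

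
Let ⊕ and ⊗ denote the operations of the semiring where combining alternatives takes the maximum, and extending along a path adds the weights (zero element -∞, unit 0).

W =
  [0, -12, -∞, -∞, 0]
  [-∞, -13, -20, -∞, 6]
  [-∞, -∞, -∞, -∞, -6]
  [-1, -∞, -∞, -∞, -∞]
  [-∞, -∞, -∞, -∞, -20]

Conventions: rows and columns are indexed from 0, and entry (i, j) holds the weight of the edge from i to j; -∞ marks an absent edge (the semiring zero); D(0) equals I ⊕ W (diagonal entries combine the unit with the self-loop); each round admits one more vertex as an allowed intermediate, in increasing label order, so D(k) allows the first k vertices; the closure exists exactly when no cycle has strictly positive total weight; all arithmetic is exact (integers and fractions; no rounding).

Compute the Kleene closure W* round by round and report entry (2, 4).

D(0):
  [0, -12, -∞, -∞, 0]
  [-∞, 0, -20, -∞, 6]
  [-∞, -∞, 0, -∞, -6]
  [-1, -∞, -∞, 0, -∞]
  [-∞, -∞, -∞, -∞, 0]
D(1):
  [0, -12, -∞, -∞, 0]
  [-∞, 0, -20, -∞, 6]
  [-∞, -∞, 0, -∞, -6]
  [-1, -13, -∞, 0, -1]
  [-∞, -∞, -∞, -∞, 0]
D(2):
  [0, -12, -32, -∞, 0]
  [-∞, 0, -20, -∞, 6]
  [-∞, -∞, 0, -∞, -6]
  [-1, -13, -33, 0, -1]
  [-∞, -∞, -∞, -∞, 0]
D(3):
  [0, -12, -32, -∞, 0]
  [-∞, 0, -20, -∞, 6]
  [-∞, -∞, 0, -∞, -6]
  [-1, -13, -33, 0, -1]
  [-∞, -∞, -∞, -∞, 0]
D(4):
  [0, -12, -32, -∞, 0]
  [-∞, 0, -20, -∞, 6]
  [-∞, -∞, 0, -∞, -6]
  [-1, -13, -33, 0, -1]
  [-∞, -∞, -∞, -∞, 0]
D(5):
  [0, -12, -32, -∞, 0]
  [-∞, 0, -20, -∞, 6]
  [-∞, -∞, 0, -∞, -6]
  [-1, -13, -33, 0, -1]
  [-∞, -∞, -∞, -∞, 0]
Answer: W*[2][4] = -6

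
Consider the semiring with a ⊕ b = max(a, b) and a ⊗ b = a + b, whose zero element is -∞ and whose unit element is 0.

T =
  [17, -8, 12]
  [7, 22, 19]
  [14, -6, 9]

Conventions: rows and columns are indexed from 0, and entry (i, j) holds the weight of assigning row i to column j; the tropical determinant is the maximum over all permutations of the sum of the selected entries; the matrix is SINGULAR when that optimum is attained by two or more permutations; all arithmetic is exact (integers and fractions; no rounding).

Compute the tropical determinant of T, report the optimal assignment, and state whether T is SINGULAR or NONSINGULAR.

σ = (0, 1, 2): 17 + 22 + 9 = 48
σ = (0, 2, 1): 17 + 19 + (-6) = 30
σ = (1, 0, 2): (-8) + 7 + 9 = 8
σ = (1, 2, 0): (-8) + 19 + 14 = 25
σ = (2, 0, 1): 12 + 7 + (-6) = 13
σ = (2, 1, 0): 12 + 22 + 14 = 48
Optimal value attained by: σ = (0, 1, 2).
Answer: det⊕(T) = 48; verdict: SINGULAR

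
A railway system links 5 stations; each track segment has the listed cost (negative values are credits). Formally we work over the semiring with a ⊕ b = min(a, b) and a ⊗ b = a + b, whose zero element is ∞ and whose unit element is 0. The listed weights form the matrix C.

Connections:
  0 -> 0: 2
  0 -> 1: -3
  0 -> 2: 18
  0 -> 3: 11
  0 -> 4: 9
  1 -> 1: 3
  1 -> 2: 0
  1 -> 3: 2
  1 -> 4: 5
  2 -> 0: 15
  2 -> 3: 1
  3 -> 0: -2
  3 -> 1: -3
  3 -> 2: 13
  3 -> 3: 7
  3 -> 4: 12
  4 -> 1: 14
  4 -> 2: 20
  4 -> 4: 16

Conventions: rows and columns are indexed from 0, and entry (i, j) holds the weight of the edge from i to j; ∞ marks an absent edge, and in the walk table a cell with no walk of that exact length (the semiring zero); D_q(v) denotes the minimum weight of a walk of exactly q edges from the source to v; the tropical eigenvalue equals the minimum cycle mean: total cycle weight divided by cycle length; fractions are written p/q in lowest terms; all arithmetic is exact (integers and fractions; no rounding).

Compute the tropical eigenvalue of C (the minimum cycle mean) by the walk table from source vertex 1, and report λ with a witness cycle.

q=0: [∞, 0, ∞, ∞, ∞]
q=1: [∞, 3, 0, 2, 5]
q=2: [0, -1, 3, 1, 8]
q=3: [-1, -3, -1, 1, 4]
q=4: [-1, -4, -3, -1, 2]
q=5: [-3, -4, -4, -2, 1]
Optimal cycle mean attained by: cycle 0->1->2->3->0, total (-3) + 0 + 1 + (-2), length 4.
Answer: λ = -1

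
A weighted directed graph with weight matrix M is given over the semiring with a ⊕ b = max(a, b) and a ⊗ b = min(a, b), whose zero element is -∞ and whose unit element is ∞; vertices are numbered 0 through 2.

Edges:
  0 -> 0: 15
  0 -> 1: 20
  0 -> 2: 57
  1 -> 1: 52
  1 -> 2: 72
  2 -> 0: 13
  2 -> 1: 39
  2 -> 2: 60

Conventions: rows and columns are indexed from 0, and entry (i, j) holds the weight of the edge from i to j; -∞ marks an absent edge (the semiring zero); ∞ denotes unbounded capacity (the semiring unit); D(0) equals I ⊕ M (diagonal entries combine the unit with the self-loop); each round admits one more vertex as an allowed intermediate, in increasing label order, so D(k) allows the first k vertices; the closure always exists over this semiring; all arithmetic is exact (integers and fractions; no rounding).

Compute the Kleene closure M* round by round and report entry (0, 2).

D(0):
  [∞, 20, 57]
  [-∞, ∞, 72]
  [13, 39, ∞]
D(1):
  [∞, 20, 57]
  [-∞, ∞, 72]
  [13, 39, ∞]
D(2):
  [∞, 20, 57]
  [-∞, ∞, 72]
  [13, 39, ∞]
D(3):
  [∞, 39, 57]
  [13, ∞, 72]
  [13, 39, ∞]
Answer: M*[0][2] = 57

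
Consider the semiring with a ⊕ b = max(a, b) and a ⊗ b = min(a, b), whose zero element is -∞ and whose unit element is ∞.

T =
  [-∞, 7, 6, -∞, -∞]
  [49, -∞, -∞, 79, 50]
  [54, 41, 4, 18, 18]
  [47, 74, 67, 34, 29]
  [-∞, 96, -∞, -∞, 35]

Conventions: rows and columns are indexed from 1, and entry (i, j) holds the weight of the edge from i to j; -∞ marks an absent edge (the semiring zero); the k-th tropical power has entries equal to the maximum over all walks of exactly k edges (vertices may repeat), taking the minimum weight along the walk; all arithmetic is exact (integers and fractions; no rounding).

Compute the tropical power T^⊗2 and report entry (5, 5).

T^⊗2:
  [7, 6, 4, 7, 7]
  [47, 74, 67, 34, 35]
  [41, 18, 18, 41, 41]
  [54, 41, 34, 74, 50]
  [49, 35, -∞, 79, 50]
Key observation: the optimum is the walk 5->2->5, with weight 96 min 50 = 50.
Optimal value attained by: walk 5->2->5.
Answer: (T^⊗2)[5][5] = 50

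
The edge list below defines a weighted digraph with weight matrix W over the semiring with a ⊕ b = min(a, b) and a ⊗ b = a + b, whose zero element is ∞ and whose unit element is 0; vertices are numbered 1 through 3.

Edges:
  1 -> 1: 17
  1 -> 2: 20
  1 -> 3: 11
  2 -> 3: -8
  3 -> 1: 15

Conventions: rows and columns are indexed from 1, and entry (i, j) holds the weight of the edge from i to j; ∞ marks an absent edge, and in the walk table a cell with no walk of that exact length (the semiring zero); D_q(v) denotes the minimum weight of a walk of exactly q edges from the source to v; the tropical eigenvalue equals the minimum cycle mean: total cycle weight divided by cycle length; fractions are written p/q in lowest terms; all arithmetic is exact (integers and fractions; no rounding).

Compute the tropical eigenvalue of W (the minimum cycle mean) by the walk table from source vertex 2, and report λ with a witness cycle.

q=0: [∞, 0, ∞]
q=1: [∞, ∞, -8]
q=2: [7, ∞, ∞]
q=3: [24, 27, 18]
Optimal cycle mean attained by: cycle 1->2->3->1, total 20 + (-8) + 15, length 3.
Answer: λ = 9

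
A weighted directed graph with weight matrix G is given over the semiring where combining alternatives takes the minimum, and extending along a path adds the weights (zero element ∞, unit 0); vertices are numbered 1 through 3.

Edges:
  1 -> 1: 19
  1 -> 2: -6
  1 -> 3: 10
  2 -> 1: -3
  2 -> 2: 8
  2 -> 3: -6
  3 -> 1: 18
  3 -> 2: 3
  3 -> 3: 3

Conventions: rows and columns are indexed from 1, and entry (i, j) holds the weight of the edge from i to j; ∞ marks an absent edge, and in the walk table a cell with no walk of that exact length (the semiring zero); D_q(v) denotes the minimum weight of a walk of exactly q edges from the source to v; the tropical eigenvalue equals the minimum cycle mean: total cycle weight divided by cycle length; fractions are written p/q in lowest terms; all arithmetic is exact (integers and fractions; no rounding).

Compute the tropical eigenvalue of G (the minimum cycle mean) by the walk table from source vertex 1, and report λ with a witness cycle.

q=0: [0, ∞, ∞]
q=1: [19, -6, 10]
q=2: [-9, 2, -12]
q=3: [-1, -15, -9]
Optimal cycle mean attained by: cycle 1->2->1, total (-6) + (-3), length 2.
Answer: λ = -9/2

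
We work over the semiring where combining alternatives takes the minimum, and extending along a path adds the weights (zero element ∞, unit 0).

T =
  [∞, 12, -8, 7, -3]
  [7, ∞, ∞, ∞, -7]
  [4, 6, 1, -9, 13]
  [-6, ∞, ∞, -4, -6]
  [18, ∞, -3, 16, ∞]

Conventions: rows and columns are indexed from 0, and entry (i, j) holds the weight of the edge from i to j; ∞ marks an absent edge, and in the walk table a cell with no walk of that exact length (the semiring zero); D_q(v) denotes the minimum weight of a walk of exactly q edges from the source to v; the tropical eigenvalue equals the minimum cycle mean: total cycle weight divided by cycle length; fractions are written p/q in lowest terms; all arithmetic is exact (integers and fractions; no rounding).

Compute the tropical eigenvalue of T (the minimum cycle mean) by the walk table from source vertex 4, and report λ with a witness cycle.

q=0: [∞, ∞, ∞, ∞, 0]
q=1: [18, ∞, -3, 16, ∞]
q=2: [1, 3, -2, -12, 10]
q=3: [-18, 4, -7, -16, -18]
q=4: [-22, -6, -26, -20, -22]
q=5: [-26, -20, -30, -35, -26]
Optimal cycle mean attained by: cycle 0->2->3->0, total (-8) + (-9) + (-6), length 3.
Answer: λ = -23/3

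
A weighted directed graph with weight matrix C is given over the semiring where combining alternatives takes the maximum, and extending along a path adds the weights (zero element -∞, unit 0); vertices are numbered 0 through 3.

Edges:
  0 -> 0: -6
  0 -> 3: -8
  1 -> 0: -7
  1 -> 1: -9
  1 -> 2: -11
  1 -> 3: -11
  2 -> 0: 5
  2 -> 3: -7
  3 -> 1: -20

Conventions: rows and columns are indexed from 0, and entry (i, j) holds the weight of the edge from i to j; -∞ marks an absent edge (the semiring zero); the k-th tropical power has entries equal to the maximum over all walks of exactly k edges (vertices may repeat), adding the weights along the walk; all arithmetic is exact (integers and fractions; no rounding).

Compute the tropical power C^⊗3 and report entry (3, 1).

C^⊗2:
  [-12, -28, -∞, -14]
  [-6, -18, -20, -15]
  [-1, -27, -∞, -3]
  [-27, -29, -31, -31]
C^⊗3:
  [-18, -34, -39, -20]
  [-12, -27, -29, -14]
  [-7, -23, -38, -9]
  [-26, -38, -40, -35]
Key observation: the optimum is the walk 3->1->1->1, with weight (-20) + (-9) + (-9) = -38.
Optimal value attained by: walk 3->1->1->1.
Answer: (C^⊗3)[3][1] = -38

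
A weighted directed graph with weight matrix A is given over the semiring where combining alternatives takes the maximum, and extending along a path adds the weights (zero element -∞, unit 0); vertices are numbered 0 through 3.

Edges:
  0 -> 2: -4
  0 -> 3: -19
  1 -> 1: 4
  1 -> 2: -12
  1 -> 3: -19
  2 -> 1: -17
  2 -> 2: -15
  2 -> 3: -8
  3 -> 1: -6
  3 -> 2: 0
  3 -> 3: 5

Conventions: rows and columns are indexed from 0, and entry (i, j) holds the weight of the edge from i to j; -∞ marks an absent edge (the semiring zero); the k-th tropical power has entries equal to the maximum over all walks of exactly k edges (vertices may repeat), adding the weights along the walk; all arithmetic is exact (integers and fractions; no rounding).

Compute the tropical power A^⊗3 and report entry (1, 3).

A^⊗2:
  [-∞, -21, -19, -12]
  [-∞, 8, -8, -14]
  [-∞, -13, -8, -3]
  [-∞, -1, 5, 10]
A^⊗3:
  [-∞, -17, -12, -7]
  [-∞, 12, -4, -9]
  [-∞, -9, -3, 2]
  [-∞, 4, 10, 15]
Key observation: the optimum is the walk 1->3->3->3, with weight (-19) + 5 + 5 = -9.
Optimal value attained by: walk 1->3->3->3.
Answer: (A^⊗3)[1][3] = -9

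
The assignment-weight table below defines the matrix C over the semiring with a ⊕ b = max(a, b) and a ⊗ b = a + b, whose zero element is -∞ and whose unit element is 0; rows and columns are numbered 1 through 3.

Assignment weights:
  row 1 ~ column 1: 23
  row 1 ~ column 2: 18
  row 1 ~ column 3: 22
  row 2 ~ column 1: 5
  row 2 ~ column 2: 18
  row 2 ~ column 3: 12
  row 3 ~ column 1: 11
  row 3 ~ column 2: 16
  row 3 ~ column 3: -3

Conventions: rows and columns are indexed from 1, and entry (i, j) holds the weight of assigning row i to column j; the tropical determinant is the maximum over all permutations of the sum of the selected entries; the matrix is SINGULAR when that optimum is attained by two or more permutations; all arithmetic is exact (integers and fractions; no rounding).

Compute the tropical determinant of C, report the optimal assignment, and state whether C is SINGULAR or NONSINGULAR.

σ = (1, 2, 3): 23 + 18 + (-3) = 38
σ = (1, 3, 2): 23 + 12 + 16 = 51
σ = (2, 1, 3): 18 + 5 + (-3) = 20
σ = (2, 3, 1): 18 + 12 + 11 = 41
σ = (3, 1, 2): 22 + 5 + 16 = 43
σ = (3, 2, 1): 22 + 18 + 11 = 51
Optimal value attained by: σ = (1, 3, 2).
Answer: det⊕(C) = 51; verdict: SINGULAR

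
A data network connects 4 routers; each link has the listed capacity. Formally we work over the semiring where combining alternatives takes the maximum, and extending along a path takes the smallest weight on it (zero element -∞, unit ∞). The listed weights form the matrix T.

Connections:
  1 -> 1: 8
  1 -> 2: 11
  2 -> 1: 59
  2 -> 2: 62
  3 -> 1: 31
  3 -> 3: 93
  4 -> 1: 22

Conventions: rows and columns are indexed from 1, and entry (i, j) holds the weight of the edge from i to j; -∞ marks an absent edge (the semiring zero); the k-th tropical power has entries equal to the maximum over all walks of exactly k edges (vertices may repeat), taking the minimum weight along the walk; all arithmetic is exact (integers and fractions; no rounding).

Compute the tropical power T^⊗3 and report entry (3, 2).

T^⊗2:
  [11, 11, -∞, -∞]
  [59, 62, -∞, -∞]
  [31, 11, 93, -∞]
  [8, 11, -∞, -∞]
T^⊗3:
  [11, 11, -∞, -∞]
  [59, 62, -∞, -∞]
  [31, 11, 93, -∞]
  [11, 11, -∞, -∞]
Key observation: the optimum is the walk 3->1->2->2, with weight 31 min 11 min 62 = 11.
Optimal value attained by: walk 3->1->2->2.
Answer: (T^⊗3)[3][2] = 11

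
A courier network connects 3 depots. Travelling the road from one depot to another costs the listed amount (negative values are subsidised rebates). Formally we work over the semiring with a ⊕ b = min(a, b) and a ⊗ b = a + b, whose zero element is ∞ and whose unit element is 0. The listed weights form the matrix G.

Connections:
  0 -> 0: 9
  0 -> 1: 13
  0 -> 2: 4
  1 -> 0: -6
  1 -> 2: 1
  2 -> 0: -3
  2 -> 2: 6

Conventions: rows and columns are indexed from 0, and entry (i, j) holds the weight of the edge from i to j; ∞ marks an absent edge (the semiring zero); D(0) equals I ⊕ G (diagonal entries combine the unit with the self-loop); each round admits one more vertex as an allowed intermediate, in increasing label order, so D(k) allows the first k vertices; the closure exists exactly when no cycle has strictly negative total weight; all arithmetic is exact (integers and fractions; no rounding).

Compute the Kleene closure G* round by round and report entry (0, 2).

D(0):
  [0, 13, 4]
  [-6, 0, 1]
  [-3, ∞, 0]
D(1):
  [0, 13, 4]
  [-6, 0, -2]
  [-3, 10, 0]
D(2):
  [0, 13, 4]
  [-6, 0, -2]
  [-3, 10, 0]
D(3):
  [0, 13, 4]
  [-6, 0, -2]
  [-3, 10, 0]
Answer: G*[0][2] = 4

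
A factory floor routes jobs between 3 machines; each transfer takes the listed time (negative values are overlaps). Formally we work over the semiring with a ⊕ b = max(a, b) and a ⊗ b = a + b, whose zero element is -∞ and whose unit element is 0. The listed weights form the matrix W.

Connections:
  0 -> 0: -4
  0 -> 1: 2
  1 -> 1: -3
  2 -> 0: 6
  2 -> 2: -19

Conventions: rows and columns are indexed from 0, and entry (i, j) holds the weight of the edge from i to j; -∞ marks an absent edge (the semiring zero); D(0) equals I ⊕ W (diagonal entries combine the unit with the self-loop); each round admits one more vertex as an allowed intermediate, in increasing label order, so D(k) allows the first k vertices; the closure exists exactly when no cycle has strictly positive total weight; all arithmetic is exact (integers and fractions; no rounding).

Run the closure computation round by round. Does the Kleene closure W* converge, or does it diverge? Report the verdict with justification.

D(0):
  [0, 2, -∞]
  [-∞, 0, -∞]
  [6, -∞, 0]
D(1):
  [0, 2, -∞]
  [-∞, 0, -∞]
  [6, 8, 0]
D(2):
  [0, 2, -∞]
  [-∞, 0, -∞]
  [6, 8, 0]
D(3):
  [0, 2, -∞]
  [-∞, 0, -∞]
  [6, 8, 0]
Key observation: every diagonal entry stays at the unit through all rounds, so no improving cycle exists.
Answer: CONVERGES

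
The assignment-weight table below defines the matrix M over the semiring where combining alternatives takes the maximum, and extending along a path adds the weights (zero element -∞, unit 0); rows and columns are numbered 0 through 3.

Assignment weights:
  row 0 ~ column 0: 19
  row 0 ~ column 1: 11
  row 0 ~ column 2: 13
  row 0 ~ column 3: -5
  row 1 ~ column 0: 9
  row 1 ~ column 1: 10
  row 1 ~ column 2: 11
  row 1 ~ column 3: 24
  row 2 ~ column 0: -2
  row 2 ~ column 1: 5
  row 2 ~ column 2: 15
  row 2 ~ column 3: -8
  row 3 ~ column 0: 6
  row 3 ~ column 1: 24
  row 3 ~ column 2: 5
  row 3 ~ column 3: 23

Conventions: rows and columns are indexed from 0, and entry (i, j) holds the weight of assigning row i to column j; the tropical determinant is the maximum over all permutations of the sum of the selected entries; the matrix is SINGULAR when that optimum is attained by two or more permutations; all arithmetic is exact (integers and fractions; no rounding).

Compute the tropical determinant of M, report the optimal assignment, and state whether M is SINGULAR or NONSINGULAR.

σ = (0, 1, 2, 3): 19 + 10 + 15 + 23 = 67
σ = (0, 1, 3, 2): 19 + 10 + (-8) + 5 = 26
σ = (0, 2, 1, 3): 19 + 11 + 5 + 23 = 58
σ = (0, 2, 3, 1): 19 + 11 + (-8) + 24 = 46
σ = (0, 3, 1, 2): 19 + 24 + 5 + 5 = 53
σ = (0, 3, 2, 1): 19 + 24 + 15 + 24 = 82
σ = (1, 0, 2, 3): 11 + 9 + 15 + 23 = 58
σ = (1, 0, 3, 2): 11 + 9 + (-8) + 5 = 17
σ = (1, 2, 0, 3): 11 + 11 + (-2) + 23 = 43
σ = (1, 2, 3, 0): 11 + 11 + (-8) + 6 = 20
σ = (1, 3, 0, 2): 11 + 24 + (-2) + 5 = 38
σ = (1, 3, 2, 0): 11 + 24 + 15 + 6 = 56
σ = (2, 0, 1, 3): 13 + 9 + 5 + 23 = 50
σ = (2, 0, 3, 1): 13 + 9 + (-8) + 24 = 38
σ = (2, 1, 0, 3): 13 + 10 + (-2) + 23 = 44
σ = (2, 1, 3, 0): 13 + 10 + (-8) + 6 = 21
σ = (2, 3, 0, 1): 13 + 24 + (-2) + 24 = 59
σ = (2, 3, 1, 0): 13 + 24 + 5 + 6 = 48
σ = (3, 0, 1, 2): (-5) + 9 + 5 + 5 = 14
σ = (3, 0, 2, 1): (-5) + 9 + 15 + 24 = 43
σ = (3, 1, 0, 2): (-5) + 10 + (-2) + 5 = 8
σ = (3, 1, 2, 0): (-5) + 10 + 15 + 6 = 26
σ = (3, 2, 0, 1): (-5) + 11 + (-2) + 24 = 28
σ = (3, 2, 1, 0): (-5) + 11 + 5 + 6 = 17
Optimal value attained by: σ = (0, 3, 2, 1).
Answer: det⊕(M) = 82; verdict: NONSINGULAR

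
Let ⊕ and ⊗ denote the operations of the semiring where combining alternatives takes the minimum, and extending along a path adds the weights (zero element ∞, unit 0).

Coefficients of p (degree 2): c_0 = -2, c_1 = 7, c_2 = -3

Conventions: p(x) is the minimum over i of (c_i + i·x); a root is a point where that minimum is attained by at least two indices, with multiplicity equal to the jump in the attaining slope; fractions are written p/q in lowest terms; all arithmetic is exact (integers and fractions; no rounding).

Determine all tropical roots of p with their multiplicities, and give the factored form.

hull edge (i=0, c=-2) to (i=2, c=-3): slope -1/2, span 2
Factored form: p(x) = -3 ⊗ (x ⊕ 1/2) ⊗ (x ⊕ 1/2)
Answer: roots = 1/2 (mult 2)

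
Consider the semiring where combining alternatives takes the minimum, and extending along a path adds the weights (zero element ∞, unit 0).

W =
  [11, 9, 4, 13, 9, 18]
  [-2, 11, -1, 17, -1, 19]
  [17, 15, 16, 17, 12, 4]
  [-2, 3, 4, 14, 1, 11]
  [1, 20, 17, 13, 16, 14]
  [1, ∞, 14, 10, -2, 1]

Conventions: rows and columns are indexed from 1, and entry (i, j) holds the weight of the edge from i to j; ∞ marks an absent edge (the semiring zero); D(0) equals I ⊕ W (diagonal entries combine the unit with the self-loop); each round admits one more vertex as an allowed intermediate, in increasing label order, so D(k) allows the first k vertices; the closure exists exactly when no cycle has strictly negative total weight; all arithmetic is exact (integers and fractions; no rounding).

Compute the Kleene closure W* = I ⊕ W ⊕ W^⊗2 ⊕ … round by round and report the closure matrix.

D(0):
  [0, 9, 4, 13, 9, 18]
  [-2, 0, -1, 17, -1, 19]
  [17, 15, 0, 17, 12, 4]
  [-2, 3, 4, 0, 1, 11]
  [1, 20, 17, 13, 0, 14]
  [1, ∞, 14, 10, -2, 0]
D(1):
  [0, 9, 4, 13, 9, 18]
  [-2, 0, -1, 11, -1, 16]
  [17, 15, 0, 17, 12, 4]
  [-2, 3, 2, 0, 1, 11]
  [1, 10, 5, 13, 0, 14]
  [1, 10, 5, 10, -2, 0]
D(2):
  [0, 9, 4, 13, 8, 18]
  [-2, 0, -1, 11, -1, 16]
  [13, 15, 0, 17, 12, 4]
  [-2, 3, 2, 0, 1, 11]
  [1, 10, 5, 13, 0, 14]
  [1, 10, 5, 10, -2, 0]
D(3):
  [0, 9, 4, 13, 8, 8]
  [-2, 0, -1, 11, -1, 3]
  [13, 15, 0, 17, 12, 4]
  [-2, 3, 2, 0, 1, 6]
  [1, 10, 5, 13, 0, 9]
  [1, 10, 5, 10, -2, 0]
D(4):
  [0, 9, 4, 13, 8, 8]
  [-2, 0, -1, 11, -1, 3]
  [13, 15, 0, 17, 12, 4]
  [-2, 3, 2, 0, 1, 6]
  [1, 10, 5, 13, 0, 9]
  [1, 10, 5, 10, -2, 0]
D(5):
  [0, 9, 4, 13, 8, 8]
  [-2, 0, -1, 11, -1, 3]
  [13, 15, 0, 17, 12, 4]
  [-2, 3, 2, 0, 1, 6]
  [1, 10, 5, 13, 0, 9]
  [-1, 8, 3, 10, -2, 0]
D(6):
  [0, 9, 4, 13, 6, 8]
  [-2, 0, -1, 11, -1, 3]
  [3, 12, 0, 14, 2, 4]
  [-2, 3, 2, 0, 1, 6]
  [1, 10, 5, 13, 0, 9]
  [-1, 8, 3, 10, -2, 0]
Answer: W* = [[0, 9, 4, 13, 6, 8], [-2, 0, -1, 11, -1, 3], [3, 12, 0, 14, 2, 4], [-2, 3, 2, 0, 1, 6], [1, 10, 5, 13, 0, 9], [-1, 8, 3, 10, -2, 0]]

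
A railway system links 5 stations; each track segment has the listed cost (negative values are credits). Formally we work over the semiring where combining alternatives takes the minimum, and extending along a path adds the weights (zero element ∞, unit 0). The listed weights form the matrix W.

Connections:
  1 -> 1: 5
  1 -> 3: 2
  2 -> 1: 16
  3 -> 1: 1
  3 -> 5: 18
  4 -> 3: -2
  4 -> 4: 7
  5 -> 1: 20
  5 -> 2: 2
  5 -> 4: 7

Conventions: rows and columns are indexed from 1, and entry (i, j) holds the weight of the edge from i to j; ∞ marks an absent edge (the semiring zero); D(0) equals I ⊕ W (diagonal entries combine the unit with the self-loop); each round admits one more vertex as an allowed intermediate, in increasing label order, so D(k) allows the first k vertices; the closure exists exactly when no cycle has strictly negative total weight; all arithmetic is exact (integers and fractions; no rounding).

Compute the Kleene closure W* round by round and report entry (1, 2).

D(0):
  [0, ∞, 2, ∞, ∞]
  [16, 0, ∞, ∞, ∞]
  [1, ∞, 0, ∞, 18]
  [∞, ∞, -2, 0, ∞]
  [20, 2, ∞, 7, 0]
D(1):
  [0, ∞, 2, ∞, ∞]
  [16, 0, 18, ∞, ∞]
  [1, ∞, 0, ∞, 18]
  [∞, ∞, -2, 0, ∞]
  [20, 2, 22, 7, 0]
D(2):
  [0, ∞, 2, ∞, ∞]
  [16, 0, 18, ∞, ∞]
  [1, ∞, 0, ∞, 18]
  [∞, ∞, -2, 0, ∞]
  [18, 2, 20, 7, 0]
D(3):
  [0, ∞, 2, ∞, 20]
  [16, 0, 18, ∞, 36]
  [1, ∞, 0, ∞, 18]
  [-1, ∞, -2, 0, 16]
  [18, 2, 20, 7, 0]
D(4):
  [0, ∞, 2, ∞, 20]
  [16, 0, 18, ∞, 36]
  [1, ∞, 0, ∞, 18]
  [-1, ∞, -2, 0, 16]
  [6, 2, 5, 7, 0]
D(5):
  [0, 22, 2, 27, 20]
  [16, 0, 18, 43, 36]
  [1, 20, 0, 25, 18]
  [-1, 18, -2, 0, 16]
  [6, 2, 5, 7, 0]
Answer: W*[1][2] = 22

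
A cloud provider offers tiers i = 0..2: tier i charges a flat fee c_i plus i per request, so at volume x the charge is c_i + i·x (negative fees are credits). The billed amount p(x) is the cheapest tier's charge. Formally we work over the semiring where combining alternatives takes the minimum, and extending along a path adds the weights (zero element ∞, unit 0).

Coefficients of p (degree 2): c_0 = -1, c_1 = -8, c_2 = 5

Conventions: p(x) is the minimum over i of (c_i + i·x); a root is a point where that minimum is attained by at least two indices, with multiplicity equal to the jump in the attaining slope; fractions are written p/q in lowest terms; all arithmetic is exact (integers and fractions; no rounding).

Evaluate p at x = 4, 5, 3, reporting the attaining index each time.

p(4) = min(-1+0·4=-1, -8+1·4=-4, 5+2·4=13) = -4 (attained by i=1)
p(5) = min(-1+0·5=-1, -8+1·5=-3, 5+2·5=15) = -3 (attained by i=1)
p(3) = min(-1+0·3=-1, -8+1·3=-5, 5+2·3=11) = -5 (attained by i=1)
Answer: p(4) = -4; p(5) = -3; p(3) = -5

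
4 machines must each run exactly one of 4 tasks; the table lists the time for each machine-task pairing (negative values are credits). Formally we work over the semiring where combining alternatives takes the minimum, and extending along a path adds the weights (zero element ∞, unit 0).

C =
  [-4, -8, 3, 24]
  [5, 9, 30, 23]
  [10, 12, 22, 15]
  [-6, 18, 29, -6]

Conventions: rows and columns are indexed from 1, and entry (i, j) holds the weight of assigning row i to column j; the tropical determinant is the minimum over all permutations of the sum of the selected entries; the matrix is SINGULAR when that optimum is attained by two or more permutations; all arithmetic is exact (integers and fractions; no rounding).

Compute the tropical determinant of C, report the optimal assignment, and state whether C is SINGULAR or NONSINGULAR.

σ = (1, 2, 3, 4): (-4) + 9 + 22 + (-6) = 21
σ = (1, 2, 4, 3): (-4) + 9 + 15 + 29 = 49
σ = (1, 3, 2, 4): (-4) + 30 + 12 + (-6) = 32
σ = (1, 3, 4, 2): (-4) + 30 + 15 + 18 = 59
σ = (1, 4, 2, 3): (-4) + 23 + 12 + 29 = 60
σ = (1, 4, 3, 2): (-4) + 23 + 22 + 18 = 59
σ = (2, 1, 3, 4): (-8) + 5 + 22 + (-6) = 13
σ = (2, 1, 4, 3): (-8) + 5 + 15 + 29 = 41
σ = (2, 3, 1, 4): (-8) + 30 + 10 + (-6) = 26
σ = (2, 3, 4, 1): (-8) + 30 + 15 + (-6) = 31
σ = (2, 4, 1, 3): (-8) + 23 + 10 + 29 = 54
σ = (2, 4, 3, 1): (-8) + 23 + 22 + (-6) = 31
σ = (3, 1, 2, 4): 3 + 5 + 12 + (-6) = 14
σ = (3, 1, 4, 2): 3 + 5 + 15 + 18 = 41
σ = (3, 2, 1, 4): 3 + 9 + 10 + (-6) = 16
σ = (3, 2, 4, 1): 3 + 9 + 15 + (-6) = 21
σ = (3, 4, 1, 2): 3 + 23 + 10 + 18 = 54
σ = (3, 4, 2, 1): 3 + 23 + 12 + (-6) = 32
σ = (4, 1, 2, 3): 24 + 5 + 12 + 29 = 70
σ = (4, 1, 3, 2): 24 + 5 + 22 + 18 = 69
σ = (4, 2, 1, 3): 24 + 9 + 10 + 29 = 72
σ = (4, 2, 3, 1): 24 + 9 + 22 + (-6) = 49
σ = (4, 3, 1, 2): 24 + 30 + 10 + 18 = 82
σ = (4, 3, 2, 1): 24 + 30 + 12 + (-6) = 60
Optimal value attained by: σ = (2, 1, 3, 4).
Answer: det⊕(C) = 13; verdict: NONSINGULAR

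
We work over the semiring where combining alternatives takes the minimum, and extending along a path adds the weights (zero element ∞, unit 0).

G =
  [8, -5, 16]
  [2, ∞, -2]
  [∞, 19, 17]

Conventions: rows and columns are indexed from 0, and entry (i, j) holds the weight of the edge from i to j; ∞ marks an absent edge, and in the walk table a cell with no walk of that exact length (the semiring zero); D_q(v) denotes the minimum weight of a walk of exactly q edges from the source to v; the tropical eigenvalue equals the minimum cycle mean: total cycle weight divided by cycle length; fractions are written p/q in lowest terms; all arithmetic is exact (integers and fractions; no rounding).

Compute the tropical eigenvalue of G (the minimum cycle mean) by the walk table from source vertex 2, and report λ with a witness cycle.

q=0: [∞, ∞, 0]
q=1: [∞, 19, 17]
q=2: [21, 36, 17]
q=3: [29, 16, 34]
Optimal cycle mean attained by: cycle 0->1->0, total (-5) + 2, length 2.
Answer: λ = -3/2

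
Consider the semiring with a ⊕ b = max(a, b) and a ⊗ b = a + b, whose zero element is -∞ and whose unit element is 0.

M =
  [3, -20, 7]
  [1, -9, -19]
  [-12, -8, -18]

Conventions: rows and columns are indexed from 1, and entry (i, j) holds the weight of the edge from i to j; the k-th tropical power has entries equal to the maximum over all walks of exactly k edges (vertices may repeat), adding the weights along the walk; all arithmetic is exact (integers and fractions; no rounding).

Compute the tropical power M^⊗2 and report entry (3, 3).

M^⊗2:
  [6, -1, 10]
  [4, -18, 8]
  [-7, -17, -5]
Key observation: the optimum is the walk 3->1->3, with weight (-12) + 7 = -5.
Optimal value attained by: walk 3->1->3.
Answer: (M^⊗2)[3][3] = -5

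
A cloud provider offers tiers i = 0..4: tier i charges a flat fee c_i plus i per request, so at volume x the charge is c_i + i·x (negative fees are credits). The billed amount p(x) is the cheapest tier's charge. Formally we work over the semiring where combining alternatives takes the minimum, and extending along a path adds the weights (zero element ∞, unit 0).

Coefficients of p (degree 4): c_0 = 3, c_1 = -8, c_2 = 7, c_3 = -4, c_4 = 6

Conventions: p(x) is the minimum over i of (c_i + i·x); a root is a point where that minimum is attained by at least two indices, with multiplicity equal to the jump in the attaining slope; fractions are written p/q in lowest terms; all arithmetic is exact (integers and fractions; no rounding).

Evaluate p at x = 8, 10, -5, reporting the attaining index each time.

p(8) = min(3+0·8=3, -8+1·8=0, 7+2·8=23, -4+3·8=20, 6+4·8=38) = 0 (attained by i=1)
p(10) = min(3+0·10=3, -8+1·10=2, 7+2·10=27, -4+3·10=26, 6+4·10=46) = 2 (attained by i=1)
p(-5) = min(3+0·(-5)=3, -8+1·(-5)=-13, 7+2·(-5)=-3, -4+3·(-5)=-19, 6+4·(-5)=-14) = -19 (attained by i=3)
Answer: p(8) = 0; p(10) = 2; p(-5) = -19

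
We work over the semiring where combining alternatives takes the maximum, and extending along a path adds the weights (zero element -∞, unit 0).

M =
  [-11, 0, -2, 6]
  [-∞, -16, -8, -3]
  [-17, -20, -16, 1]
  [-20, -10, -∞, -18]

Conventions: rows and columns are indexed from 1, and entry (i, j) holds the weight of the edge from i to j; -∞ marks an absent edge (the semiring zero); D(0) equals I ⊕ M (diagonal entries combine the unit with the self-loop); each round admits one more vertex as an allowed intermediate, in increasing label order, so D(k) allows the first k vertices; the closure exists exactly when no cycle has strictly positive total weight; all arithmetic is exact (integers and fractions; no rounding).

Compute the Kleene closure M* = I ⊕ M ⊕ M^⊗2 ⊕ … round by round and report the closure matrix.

D(0):
  [0, 0, -2, 6]
  [-∞, 0, -8, -3]
  [-17, -20, 0, 1]
  [-20, -10, -∞, 0]
D(1):
  [0, 0, -2, 6]
  [-∞, 0, -8, -3]
  [-17, -17, 0, 1]
  [-20, -10, -22, 0]
D(2):
  [0, 0, -2, 6]
  [-∞, 0, -8, -3]
  [-17, -17, 0, 1]
  [-20, -10, -18, 0]
D(3):
  [0, 0, -2, 6]
  [-25, 0, -8, -3]
  [-17, -17, 0, 1]
  [-20, -10, -18, 0]
D(4):
  [0, 0, -2, 6]
  [-23, 0, -8, -3]
  [-17, -9, 0, 1]
  [-20, -10, -18, 0]
Answer: M* = [[0, 0, -2, 6], [-23, 0, -8, -3], [-17, -9, 0, 1], [-20, -10, -18, 0]]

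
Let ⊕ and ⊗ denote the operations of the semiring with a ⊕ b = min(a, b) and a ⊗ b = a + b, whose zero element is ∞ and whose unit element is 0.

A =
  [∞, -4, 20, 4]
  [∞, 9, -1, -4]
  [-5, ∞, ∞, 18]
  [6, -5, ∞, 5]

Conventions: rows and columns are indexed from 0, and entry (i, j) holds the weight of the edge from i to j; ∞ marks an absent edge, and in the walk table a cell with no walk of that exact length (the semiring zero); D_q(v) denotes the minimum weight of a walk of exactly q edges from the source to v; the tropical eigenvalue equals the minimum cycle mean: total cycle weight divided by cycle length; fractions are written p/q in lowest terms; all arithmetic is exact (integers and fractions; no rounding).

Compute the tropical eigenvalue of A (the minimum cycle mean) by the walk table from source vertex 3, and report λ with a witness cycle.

q=0: [∞, ∞, ∞, 0]
q=1: [6, -5, ∞, 5]
q=2: [11, 0, -6, -9]
q=3: [-11, -14, -1, -4]
q=4: [-6, -15, -15, -18]
Optimal cycle mean attained by: cycle 1->3->1, total (-4) + (-5), length 2.
Answer: λ = -9/2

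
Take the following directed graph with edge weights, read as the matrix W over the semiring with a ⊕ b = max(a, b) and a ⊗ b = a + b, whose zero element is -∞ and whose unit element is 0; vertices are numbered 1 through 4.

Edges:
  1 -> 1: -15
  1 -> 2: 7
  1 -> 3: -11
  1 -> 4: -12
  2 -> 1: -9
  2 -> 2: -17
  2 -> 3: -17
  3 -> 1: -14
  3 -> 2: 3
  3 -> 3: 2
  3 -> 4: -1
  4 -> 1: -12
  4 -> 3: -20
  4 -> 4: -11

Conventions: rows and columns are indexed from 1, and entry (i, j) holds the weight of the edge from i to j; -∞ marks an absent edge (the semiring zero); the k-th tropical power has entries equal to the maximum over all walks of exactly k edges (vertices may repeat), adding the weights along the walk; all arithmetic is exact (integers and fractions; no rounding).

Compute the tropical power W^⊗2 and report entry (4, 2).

W^⊗2:
  [-2, -8, -9, -12]
  [-24, -2, -15, -18]
  [-6, 5, 4, 1]
  [-23, -5, -18, -21]
Key observation: the optimum is the walk 4->1->2, with weight (-12) + 7 = -5.
Optimal value attained by: walk 4->1->2.
Answer: (W^⊗2)[4][2] = -5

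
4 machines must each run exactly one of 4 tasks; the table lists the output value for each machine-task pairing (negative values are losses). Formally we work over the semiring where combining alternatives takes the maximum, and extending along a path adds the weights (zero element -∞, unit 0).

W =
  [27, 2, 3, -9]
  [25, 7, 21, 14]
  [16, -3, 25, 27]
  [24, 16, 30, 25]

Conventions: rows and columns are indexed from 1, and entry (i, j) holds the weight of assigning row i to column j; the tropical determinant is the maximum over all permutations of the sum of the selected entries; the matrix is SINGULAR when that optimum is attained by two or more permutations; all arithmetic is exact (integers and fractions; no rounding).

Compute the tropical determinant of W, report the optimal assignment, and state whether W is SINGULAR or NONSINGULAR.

σ = (1, 2, 3, 4): 27 + 7 + 25 + 25 = 84
σ = (1, 2, 4, 3): 27 + 7 + 27 + 30 = 91
σ = (1, 3, 2, 4): 27 + 21 + (-3) + 25 = 70
σ = (1, 3, 4, 2): 27 + 21 + 27 + 16 = 91
σ = (1, 4, 2, 3): 27 + 14 + (-3) + 30 = 68
σ = (1, 4, 3, 2): 27 + 14 + 25 + 16 = 82
σ = (2, 1, 3, 4): 2 + 25 + 25 + 25 = 77
σ = (2, 1, 4, 3): 2 + 25 + 27 + 30 = 84
σ = (2, 3, 1, 4): 2 + 21 + 16 + 25 = 64
σ = (2, 3, 4, 1): 2 + 21 + 27 + 24 = 74
σ = (2, 4, 1, 3): 2 + 14 + 16 + 30 = 62
σ = (2, 4, 3, 1): 2 + 14 + 25 + 24 = 65
σ = (3, 1, 2, 4): 3 + 25 + (-3) + 25 = 50
σ = (3, 1, 4, 2): 3 + 25 + 27 + 16 = 71
σ = (3, 2, 1, 4): 3 + 7 + 16 + 25 = 51
σ = (3, 2, 4, 1): 3 + 7 + 27 + 24 = 61
σ = (3, 4, 1, 2): 3 + 14 + 16 + 16 = 49
σ = (3, 4, 2, 1): 3 + 14 + (-3) + 24 = 38
σ = (4, 1, 2, 3): (-9) + 25 + (-3) + 30 = 43
σ = (4, 1, 3, 2): (-9) + 25 + 25 + 16 = 57
σ = (4, 2, 1, 3): (-9) + 7 + 16 + 30 = 44
σ = (4, 2, 3, 1): (-9) + 7 + 25 + 24 = 47
σ = (4, 3, 1, 2): (-9) + 21 + 16 + 16 = 44
σ = (4, 3, 2, 1): (-9) + 21 + (-3) + 24 = 33
Optimal value attained by: σ = (1, 2, 4, 3).
Answer: det⊕(W) = 91; verdict: SINGULAR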